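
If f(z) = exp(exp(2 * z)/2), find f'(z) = exp(2*z + exp(2*z)/2)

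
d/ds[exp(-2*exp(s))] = -2*exp(s - 2*exp(s))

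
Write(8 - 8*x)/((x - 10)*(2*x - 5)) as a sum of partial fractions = 8/(5*(2*x - 5)) - 24/(5*(x - 10))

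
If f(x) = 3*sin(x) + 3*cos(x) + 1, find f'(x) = -3*sin(x) + 3*cos(x)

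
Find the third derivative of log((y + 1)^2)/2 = 2/(y^3 + 3*y^2 + 3*y + 1)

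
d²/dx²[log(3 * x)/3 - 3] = -1/(3*x^2)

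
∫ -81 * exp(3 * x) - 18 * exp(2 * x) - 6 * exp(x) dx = (-27*exp(2*x) - 9*exp(x) - 6)*exp(x) + C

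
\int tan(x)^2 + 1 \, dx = tan(x) + C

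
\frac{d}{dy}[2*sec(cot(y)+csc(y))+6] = 2*(cos(y)*tan(1/sin(y)) + cos(y)*tan(1/tan(y)) + tan(1/sin(y)) + tan(1/tan(y)))/((tan(1/sin(y))*tan(1/tan(y)) - 1)*sin(y)^2*cos(1/tan(y) + 1/sin(y)))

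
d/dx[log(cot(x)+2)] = -1/((cot(x) + 2)*sin(x)^2)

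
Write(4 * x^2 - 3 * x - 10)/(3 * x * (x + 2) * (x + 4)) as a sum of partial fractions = 11/(4*(x + 4)) - 1/(x + 2) - 5/(12*x)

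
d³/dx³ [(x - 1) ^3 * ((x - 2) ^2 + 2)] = 60*x^2 - 168*x + 126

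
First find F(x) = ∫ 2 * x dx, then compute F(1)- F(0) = 1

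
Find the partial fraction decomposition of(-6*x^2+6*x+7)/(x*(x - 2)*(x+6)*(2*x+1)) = 4/(11*(2*x + 1)) + 245/(528*(x + 6)) - 1/(16*(x - 2)) - 7/(12*x)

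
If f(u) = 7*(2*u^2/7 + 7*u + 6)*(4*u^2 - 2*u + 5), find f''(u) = 96*u^2 + 1152*u + 160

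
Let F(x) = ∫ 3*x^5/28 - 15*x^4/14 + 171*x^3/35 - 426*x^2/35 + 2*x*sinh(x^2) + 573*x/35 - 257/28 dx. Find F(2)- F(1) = -cosh(1) - 61/280 + cosh(4)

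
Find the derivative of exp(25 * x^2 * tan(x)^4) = 50*x*(2*x*tan(x)^2 + 2*x + tan(x))*exp(25*x^2*tan(x)^4)*tan(x)^3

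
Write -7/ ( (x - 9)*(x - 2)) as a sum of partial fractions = 1/(x - 2) - 1/(x - 9)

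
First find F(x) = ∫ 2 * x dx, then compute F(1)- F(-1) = 0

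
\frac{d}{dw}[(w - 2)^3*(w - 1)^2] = 5*w^4 - 32*w^3 + 75*w^2 - 76*w + 28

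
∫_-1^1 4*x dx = 0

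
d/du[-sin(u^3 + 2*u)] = -(3*u^2 + 2)*cos(u*(u^2 + 2))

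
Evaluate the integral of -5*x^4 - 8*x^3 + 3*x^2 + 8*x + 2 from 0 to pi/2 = (-pi + pi^3/8)*(-pi - pi^2/4 - 1)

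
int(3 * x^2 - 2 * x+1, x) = x^3 - x^2 + x + C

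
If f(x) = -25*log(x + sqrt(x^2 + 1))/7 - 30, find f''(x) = (50*x^3 + 50*x^2*sqrt(x^2 + 1) + 25*x)/(14*x^5 + 14*x^4*sqrt(x^2 + 1) + 28*x^3 + 21*x^2*sqrt(x^2 + 1) + 14*x + 7*sqrt(x^2 + 1))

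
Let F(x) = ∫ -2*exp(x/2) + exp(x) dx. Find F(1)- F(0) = -1 + (-2 + exp(1/2))^2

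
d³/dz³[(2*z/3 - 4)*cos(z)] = 2*z*sin(z)/3 - 4*sin(z) - 2*cos(z)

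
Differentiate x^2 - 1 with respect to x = 2*x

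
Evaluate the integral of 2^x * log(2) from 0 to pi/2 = -1 + 2^(pi/2)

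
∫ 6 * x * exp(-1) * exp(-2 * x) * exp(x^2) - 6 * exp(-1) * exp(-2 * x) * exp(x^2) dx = 3*exp((x - 1)^2 - 2) + C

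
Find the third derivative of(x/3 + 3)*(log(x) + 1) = (18 - x)/(3*x^3)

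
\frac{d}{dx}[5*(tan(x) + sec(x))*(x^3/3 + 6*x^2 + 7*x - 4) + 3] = 5*(2*x^3*sin(x)/3 + 2*x^3/3 + 12*x^2*sin(x) + x^2*sin(2*x) + 2*x^2*cos(x) + 12*x^2 + 14*x*sin(x) + 12*x*sin(2*x) + 24*x*cos(x) + 14*x - 8*sin(x) + 7*sin(2*x) + 14*cos(x) - 8)/(cos(2*x) + 1)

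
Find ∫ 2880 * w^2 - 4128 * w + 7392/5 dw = 960*w^3 - 2064*w^2 + 7392*w/5 + C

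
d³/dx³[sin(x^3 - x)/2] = -27*x^6*cos(x^3 - x)/2 + 27*x^4*cos(x^3 - x)/2 - 27*x^3*sin(x^3 - x) - 9*x^2*cos(x^3 - x)/2 + 9*x*sin(x^3 - x) + 7*cos(x^3 - x)/2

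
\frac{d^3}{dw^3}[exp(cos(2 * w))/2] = E*(sin(2*w) + 6*sin(4*w) + sin(6*w))*exp(cos(2*w) - 1)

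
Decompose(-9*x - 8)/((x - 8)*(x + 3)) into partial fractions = -19/(11*(x + 3)) - 80/(11*(x - 8))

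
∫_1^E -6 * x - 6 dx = 12 - 3*(1 + E)^2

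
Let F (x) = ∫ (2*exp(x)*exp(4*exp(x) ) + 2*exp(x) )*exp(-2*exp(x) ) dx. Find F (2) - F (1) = -exp(2*E) - exp(-2*exp(2)) + exp(-2*E) + exp(2*exp(2))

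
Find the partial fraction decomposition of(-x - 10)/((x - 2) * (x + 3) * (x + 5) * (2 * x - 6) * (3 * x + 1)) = -783/(15680*(3*x + 1)) - 5/(3136*(x + 5)) + 7/(960*(x + 3)) + 6/(245*(x - 2)) - 13/(960*(x - 3))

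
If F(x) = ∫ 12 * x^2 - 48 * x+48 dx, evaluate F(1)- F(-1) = 104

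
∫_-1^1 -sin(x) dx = 0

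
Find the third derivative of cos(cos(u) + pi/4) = -(sin(u)^2*sin(cos(u) + pi/4) + sin(cos(u) + pi/4) + 3*cos(u)*cos(cos(u) + pi/4))*sin(u)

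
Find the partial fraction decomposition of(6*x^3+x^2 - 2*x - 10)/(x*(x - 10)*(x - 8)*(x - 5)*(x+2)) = -5/(168*(x + 2)) + 151/(105*(x - 5)) - 311/(48*(x - 8)) + 607/(120*(x - 10)) + 1/(80*x)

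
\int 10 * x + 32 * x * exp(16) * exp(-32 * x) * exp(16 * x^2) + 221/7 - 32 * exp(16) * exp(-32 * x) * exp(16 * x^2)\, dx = (5*x + 28)*(7*x + 5)/7 + exp(16*(x - 1)^2) + C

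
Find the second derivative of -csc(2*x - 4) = -8*cot(2*x - 4)^2*csc(2*x - 4) - 4*csc(2*x - 4)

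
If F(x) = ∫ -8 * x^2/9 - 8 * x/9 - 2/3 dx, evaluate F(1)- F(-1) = -52/27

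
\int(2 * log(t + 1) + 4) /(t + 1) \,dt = (log(t + 1) + 2)^2 + C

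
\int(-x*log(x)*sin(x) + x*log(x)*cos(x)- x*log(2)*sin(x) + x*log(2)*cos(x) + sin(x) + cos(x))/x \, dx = sqrt(2)*log(2*x)*sin(x + pi/4) + C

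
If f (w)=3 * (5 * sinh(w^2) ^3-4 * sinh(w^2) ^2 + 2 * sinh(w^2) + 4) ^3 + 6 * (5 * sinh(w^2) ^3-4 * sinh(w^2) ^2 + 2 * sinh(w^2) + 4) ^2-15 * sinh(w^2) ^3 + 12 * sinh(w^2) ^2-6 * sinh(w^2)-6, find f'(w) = 6*w*(1125*sinh(w^2)^8 - 2400*sinh(w^2)^7 + 2730*sinh(w^2)^6 + 276*sinh(w^2)^5 - 2020*sinh(w^2)^4 + 1824*sinh(w^2)^3 + 297*sinh(w^2)^2 - 392*sinh(w^2) + 126)*cosh(w^2)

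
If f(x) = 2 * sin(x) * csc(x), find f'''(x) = 0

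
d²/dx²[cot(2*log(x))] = 2*(1 + 4*cos(2*log(x))/sin(2*log(x)))/(x^2*sin(2*log(x))^2)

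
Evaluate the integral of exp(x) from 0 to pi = -1 + exp(pi)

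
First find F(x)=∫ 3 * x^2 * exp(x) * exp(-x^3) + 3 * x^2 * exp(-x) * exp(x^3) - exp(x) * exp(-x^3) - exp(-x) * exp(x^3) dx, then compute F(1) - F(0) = 0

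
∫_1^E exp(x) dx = -E + exp(E)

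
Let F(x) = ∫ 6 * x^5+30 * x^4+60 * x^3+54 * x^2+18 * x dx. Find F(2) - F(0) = 676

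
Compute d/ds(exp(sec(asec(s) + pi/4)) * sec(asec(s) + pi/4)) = (exp(sec(asec(s) + pi/4))*tan(asec(s) + pi/4)*sec(asec(s) + pi/4)^2 + exp(sec(asec(s) + pi/4))*tan(asec(s) + pi/4)*sec(asec(s) + pi/4))/(s^2*sqrt(1 - 1/s^2))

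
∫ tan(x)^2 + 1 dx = tan(x) + C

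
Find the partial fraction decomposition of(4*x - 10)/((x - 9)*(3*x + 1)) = 17/(14*(3*x + 1)) + 13/(14*(x - 9))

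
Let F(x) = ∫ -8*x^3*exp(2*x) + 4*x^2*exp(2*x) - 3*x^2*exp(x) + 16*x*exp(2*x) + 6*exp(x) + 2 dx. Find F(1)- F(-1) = -12*exp(-2) + 9*exp(-1) + 4 + 3*E + 4*exp(2)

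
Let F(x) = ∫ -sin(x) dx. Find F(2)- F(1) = -cos(1) + cos(2)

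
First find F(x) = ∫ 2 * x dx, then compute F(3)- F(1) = 8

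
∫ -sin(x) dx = cos(x) + C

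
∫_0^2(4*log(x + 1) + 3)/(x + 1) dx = 2*log(3)^2 + 3*log(3)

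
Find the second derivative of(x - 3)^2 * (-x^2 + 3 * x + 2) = -12*x^2 + 54*x - 50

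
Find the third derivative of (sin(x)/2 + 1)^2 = -sin(2*x) - cos(x)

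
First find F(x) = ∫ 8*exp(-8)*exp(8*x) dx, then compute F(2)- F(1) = -1 + exp(8)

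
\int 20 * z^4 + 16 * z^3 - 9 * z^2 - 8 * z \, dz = 4*z^5 + 4*z^4 - 3*z^3 - 4*z^2 + C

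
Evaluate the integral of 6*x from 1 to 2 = 9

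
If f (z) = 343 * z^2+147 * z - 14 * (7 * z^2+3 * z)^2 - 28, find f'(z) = -2744*z^3 - 1764*z^2 + 434*z + 147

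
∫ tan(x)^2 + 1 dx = tan(x) + C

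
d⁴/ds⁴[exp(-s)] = exp(-s)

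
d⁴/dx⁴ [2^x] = 2^x*log(2)^4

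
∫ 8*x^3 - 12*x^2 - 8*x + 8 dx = 2*x^4 - 4*x^3 - 4*x^2 + 8*x + C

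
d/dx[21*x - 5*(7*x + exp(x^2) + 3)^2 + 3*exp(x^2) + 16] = -140*x^2*exp(x^2) - 20*x*exp(2*x^2) - 54*x*exp(x^2) - 490*x - 70*exp(x^2) - 189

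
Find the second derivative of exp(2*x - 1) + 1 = 4*exp(2*x - 1)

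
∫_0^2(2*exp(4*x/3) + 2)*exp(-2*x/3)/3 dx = -exp(-4/3) + exp(4/3)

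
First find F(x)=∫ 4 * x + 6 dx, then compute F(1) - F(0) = 8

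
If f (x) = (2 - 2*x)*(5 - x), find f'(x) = 4*x - 12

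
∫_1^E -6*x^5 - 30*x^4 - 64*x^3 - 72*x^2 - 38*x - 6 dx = -(1 + E)^6 - (1 + E)^4 + 2*(1 + E)^2 + 72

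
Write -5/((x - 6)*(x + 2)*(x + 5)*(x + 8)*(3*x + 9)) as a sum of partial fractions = -1/(756*(x + 8)) + 5/(594*(x + 5)) - 1/(54*(x + 3)) + 5/(432*(x + 2)) - 5/(33264*(x - 6))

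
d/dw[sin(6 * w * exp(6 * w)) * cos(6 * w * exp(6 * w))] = 6*(6*w + 1)*exp(6*w)*cos(12*w*exp(6*w))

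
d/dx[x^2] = 2*x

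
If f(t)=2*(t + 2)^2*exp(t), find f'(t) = 2*t^2*exp(t) + 12*t*exp(t) + 16*exp(t)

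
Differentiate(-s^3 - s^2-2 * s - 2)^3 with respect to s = -9*s^8 - 24*s^7 - 63*s^6 - 114*s^5 - 150*s^4 - 168*s^3 - 132*s^2 - 72*s - 24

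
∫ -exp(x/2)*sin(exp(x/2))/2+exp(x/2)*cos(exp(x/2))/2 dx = sqrt(2)*sin(exp(x/2) + pi/4) + C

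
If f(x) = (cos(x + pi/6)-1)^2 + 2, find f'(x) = 2*sin(x + pi/6) - sin(2*x + pi/3)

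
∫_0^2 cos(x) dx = sin(2)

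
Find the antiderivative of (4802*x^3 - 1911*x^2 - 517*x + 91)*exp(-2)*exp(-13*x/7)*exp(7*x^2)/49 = (49*x^2 - 13*x - 14)*exp(7*x^2 - 13*x/7 - 2)/7 + C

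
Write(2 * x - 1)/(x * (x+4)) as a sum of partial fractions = 9/(4*(x + 4)) - 1/(4*x)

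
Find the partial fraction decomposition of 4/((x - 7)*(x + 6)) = -4/(13*(x + 6)) + 4/(13*(x - 7))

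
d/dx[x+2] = 1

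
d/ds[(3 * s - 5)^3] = 81*s^2 - 270*s + 225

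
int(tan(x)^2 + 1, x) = tan(x) + C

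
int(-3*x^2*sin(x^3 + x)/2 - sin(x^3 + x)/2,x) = cos(x^3 + x)/2 + C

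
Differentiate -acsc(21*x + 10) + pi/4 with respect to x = 21/(441*x^2*sqrt(1 - 1/(441*x^2 + 420*x + 100)) + 420*x*sqrt(1 - 1/(441*x^2 + 420*x + 100)) + 100*sqrt(1 - 1/(441*x^2 + 420*x + 100)))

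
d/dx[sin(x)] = cos(x)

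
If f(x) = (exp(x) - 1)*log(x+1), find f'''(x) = (x^3*exp(x)*log(x + 1) + 3*x^2*exp(x)*log(x + 1) + 3*x^2*exp(x) + 3*x*exp(x)*log(x + 1) + 3*x*exp(x) + exp(x)*log(x + 1) + 2*exp(x) - 2)/(x^3 + 3*x^2 + 3*x + 1)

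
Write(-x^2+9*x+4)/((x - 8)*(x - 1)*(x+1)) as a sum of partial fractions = -1/(3*(x + 1)) - 6/(7*(x - 1)) + 4/(21*(x - 8))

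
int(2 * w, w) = w^2 + C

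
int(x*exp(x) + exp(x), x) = x*exp(x) + C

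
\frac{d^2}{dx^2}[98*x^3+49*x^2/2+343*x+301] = 588*x + 49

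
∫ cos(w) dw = sin(w) + C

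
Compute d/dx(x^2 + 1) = 2*x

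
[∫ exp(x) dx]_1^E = -E + exp(E)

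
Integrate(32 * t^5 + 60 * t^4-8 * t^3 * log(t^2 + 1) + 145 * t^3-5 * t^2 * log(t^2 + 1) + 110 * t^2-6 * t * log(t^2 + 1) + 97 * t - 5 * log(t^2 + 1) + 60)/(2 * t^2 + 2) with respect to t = 20*t^2 + 25*t + (4*t^2 + 5*t - log(t^2 + 1) + 2)^2/4 - 5*log(t^2 + 1) + C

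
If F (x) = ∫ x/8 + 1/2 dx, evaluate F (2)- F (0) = 5/4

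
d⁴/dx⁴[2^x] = 2^x*log(2)^4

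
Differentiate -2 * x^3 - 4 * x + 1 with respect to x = -6*x^2 - 4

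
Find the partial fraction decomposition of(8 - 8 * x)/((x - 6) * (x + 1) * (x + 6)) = 14/(15*(x + 6)) - 16/(35*(x + 1)) - 10/(21*(x - 6))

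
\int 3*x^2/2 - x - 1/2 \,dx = x^3/2 - x^2/2 - x/2 + C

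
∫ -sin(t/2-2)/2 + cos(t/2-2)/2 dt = sqrt(2)*cos(-t/2 + pi/4 + 2) + C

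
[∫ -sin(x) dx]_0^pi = -2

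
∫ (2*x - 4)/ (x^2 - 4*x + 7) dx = log((x - 2)^2 + 3) + C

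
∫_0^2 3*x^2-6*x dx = -4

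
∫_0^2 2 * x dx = 4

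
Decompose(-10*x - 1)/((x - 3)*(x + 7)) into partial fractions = -69/(10*(x + 7)) - 31/(10*(x - 3))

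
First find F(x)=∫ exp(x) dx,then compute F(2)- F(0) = -1 + exp(2)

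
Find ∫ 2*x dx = x^2 + C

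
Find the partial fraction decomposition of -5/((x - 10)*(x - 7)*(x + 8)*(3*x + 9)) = 1/(810*(x + 8)) - 1/(390*(x + 3)) + 1/(270*(x - 7)) - 5/(2106*(x - 10))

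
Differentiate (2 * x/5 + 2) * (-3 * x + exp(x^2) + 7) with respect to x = 4*x^2*exp(x^2)/5 + 4*x*exp(x^2) - 12*x/5 + 2*exp(x^2)/5 - 16/5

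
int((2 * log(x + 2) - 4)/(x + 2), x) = (log(x + 2) - 2)^2 + C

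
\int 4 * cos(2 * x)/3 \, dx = 2*sin(2*x)/3 + C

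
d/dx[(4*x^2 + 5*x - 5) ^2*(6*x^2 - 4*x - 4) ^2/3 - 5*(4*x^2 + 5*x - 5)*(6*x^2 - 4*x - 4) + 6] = 1536*x^7 + 1568*x^6 - 5944*x^5 - 3080*x^4 + 6608*x^3 + 350*x^2 - 1100*x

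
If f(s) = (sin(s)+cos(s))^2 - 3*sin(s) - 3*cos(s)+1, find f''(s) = -4*sin(2*s) + 3*sqrt(2)*sin(s + pi/4)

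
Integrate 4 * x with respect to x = 2*x^2 + C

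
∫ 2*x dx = x^2 + C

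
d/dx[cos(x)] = -sin(x)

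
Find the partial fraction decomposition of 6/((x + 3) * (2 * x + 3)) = 4/(2*x + 3) - 2/(x + 3)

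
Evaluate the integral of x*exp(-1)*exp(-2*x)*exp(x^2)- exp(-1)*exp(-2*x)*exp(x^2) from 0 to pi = -exp(-1)/2 + exp(-2 + (-1 + pi)^2)/2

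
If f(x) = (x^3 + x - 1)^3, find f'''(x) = 504*x^6 + 630*x^4 - 360*x^3 + 180*x^2 - 144*x + 24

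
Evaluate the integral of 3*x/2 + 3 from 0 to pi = -3 + 3*(2 + pi)^2/4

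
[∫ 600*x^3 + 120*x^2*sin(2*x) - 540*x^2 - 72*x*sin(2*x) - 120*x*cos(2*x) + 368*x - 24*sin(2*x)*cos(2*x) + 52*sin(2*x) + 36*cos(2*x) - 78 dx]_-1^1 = -516 + 72*cos(2)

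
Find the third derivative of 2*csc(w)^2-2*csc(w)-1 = 2*(-1 + 8/sin(w) + 6/sin(w)^2 - 24/sin(w)^3)*cos(w)/sin(w)^2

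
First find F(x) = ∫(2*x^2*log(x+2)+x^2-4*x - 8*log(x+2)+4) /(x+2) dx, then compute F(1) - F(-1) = log(3)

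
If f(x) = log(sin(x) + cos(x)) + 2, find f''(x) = -2/(sin(2*x) + 1)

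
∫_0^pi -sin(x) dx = -2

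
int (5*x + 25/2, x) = 5*x^2/2 + 25*x/2 + C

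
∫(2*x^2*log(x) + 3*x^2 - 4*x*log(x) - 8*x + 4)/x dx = (x - 2)^2*(log(x) + 1) + C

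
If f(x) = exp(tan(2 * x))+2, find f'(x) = 2*exp(tan(2*x))/cos(2*x)^2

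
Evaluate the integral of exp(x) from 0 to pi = -1 + exp(pi)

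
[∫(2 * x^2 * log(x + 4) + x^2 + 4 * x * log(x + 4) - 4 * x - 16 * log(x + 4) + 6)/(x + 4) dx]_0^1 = -6*log(4) + 3*log(5)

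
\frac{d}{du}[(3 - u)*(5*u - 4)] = 19 - 10*u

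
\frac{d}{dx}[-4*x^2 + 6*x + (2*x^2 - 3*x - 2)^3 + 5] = 48*x^5 - 180*x^4 + 120*x^3 + 135*x^2 - 68*x - 30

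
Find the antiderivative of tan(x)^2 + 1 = tan(x) + C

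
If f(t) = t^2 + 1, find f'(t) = 2*t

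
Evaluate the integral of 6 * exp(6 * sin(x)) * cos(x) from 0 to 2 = -1 + exp(6*sin(2))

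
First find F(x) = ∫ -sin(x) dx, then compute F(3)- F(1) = cos(3) - cos(1)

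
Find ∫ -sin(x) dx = cos(x) + C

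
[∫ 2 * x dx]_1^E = -1 + exp(2)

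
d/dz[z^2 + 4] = 2*z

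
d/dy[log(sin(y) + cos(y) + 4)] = (-sin(y) + cos(y))/(sin(y) + cos(y) + 4)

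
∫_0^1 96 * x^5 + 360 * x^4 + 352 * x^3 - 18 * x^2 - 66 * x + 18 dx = 155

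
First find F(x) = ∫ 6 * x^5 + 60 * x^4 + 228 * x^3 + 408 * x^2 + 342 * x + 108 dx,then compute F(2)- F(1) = 2863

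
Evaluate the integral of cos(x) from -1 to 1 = 2*sin(1)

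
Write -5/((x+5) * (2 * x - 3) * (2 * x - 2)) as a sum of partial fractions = -10/(13*(2*x - 3)) - 5/(156*(x + 5)) + 5/(12*(x - 1))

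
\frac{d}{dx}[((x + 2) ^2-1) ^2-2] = 4*x^3 + 24*x^2 + 44*x + 24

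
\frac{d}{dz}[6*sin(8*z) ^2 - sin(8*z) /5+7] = 96*sin(8*z)*cos(8*z) - 8*cos(8*z)/5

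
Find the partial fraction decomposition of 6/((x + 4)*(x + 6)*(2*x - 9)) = 8/(119*(2*x - 9)) + 1/(7*(x + 6)) - 3/(17*(x + 4))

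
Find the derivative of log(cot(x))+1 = -2/sin(2*x)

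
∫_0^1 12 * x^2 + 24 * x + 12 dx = 28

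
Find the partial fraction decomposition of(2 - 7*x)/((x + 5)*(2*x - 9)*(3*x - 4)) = 66/(361*(3*x - 4)) - 118/(361*(2*x - 9)) + 37/(361*(x + 5))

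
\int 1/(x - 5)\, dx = log(15 - 3*x) + C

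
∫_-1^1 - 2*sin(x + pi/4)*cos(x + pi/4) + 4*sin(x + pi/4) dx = -sin(2) + 4*sqrt(2)*sin(1)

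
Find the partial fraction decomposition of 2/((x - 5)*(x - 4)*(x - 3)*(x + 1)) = -1/(60*(x + 1)) + 1/(4*(x - 3)) - 2/(5*(x - 4)) + 1/(6*(x - 5))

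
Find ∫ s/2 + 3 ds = s^2/4 + 3*s + C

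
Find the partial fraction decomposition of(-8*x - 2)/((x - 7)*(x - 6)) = 50/(x - 6) - 58/(x - 7)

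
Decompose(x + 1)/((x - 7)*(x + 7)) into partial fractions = 3/(7*(x + 7)) + 4/(7*(x - 7))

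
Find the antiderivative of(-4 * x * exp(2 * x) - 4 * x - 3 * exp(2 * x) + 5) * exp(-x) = -2*(4*x - 1)*sinh(x) + C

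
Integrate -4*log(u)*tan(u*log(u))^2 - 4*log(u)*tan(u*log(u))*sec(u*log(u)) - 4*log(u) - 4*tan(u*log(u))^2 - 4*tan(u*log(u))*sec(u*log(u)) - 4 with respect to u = -4*tan(u*log(u)) - 4/cos(u*log(u)) + C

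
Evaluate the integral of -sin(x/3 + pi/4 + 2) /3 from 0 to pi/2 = cos(5*pi/12 + 2) - cos(pi/4 + 2)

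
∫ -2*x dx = -x^2 + C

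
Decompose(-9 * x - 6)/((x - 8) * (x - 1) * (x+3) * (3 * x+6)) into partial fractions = -7/(44*(x + 3)) + 2/(15*(x + 2)) + 5/(84*(x - 1)) - 13/(385*(x - 8))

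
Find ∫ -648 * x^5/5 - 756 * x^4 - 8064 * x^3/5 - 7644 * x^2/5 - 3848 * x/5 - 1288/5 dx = -108*x^6/5 - 756*x^5/5 - 2016*x^4/5 - 2548*x^3/5 - 1924*x^2/5 - 1288*x/5 + C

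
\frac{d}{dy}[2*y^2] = 4*y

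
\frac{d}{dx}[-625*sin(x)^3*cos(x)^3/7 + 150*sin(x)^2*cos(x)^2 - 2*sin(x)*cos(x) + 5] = 1875*(1 - cos(2*x))^2*cos(2*x)/28 + 75*sin(4*x) - 1903*cos(2*x)/14 + 1875*cos(4*x)/28 + 1875/28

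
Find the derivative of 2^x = 2^x*log(2)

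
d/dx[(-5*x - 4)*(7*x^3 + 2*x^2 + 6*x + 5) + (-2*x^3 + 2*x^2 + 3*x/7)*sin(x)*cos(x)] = -2*x^3*cos(2*x) - 140*x^3 - 3*x^2*sin(2*x) + 2*x^2*cos(2*x) - 114*x^2 + 2*x*sin(2*x) + 3*x*cos(2*x)/7 - 76*x + 3*sin(2*x)/14 - 49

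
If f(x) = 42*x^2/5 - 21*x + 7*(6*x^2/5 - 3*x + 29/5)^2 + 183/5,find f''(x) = 3024*x^2/25 - 1512*x/5 + 8442/25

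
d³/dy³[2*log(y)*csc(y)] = 2*(y^3*log(y)*cos(y)/sin(y) - 6*y^3*log(y)*cos(y)/sin(y)^3 - 3*y^2 + 6*y^2/sin(y)^2 + 3*y*cos(y)/sin(y) + 2)/(y^3*sin(y))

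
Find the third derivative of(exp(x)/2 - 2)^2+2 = 2*exp(2*x) - 2*exp(x)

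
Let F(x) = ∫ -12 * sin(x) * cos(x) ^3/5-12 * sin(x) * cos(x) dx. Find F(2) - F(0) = 3*(-12 + sin(2)^2)*sin(2)^2/5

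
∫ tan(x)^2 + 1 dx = tan(x) + C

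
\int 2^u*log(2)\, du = 2^u + C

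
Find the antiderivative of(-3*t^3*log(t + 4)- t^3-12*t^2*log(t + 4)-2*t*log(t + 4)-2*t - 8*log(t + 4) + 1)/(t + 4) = (-t^3 - 2*t + 1)*log(t + 4) + C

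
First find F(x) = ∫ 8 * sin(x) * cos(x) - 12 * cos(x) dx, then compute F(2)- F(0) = -9 + (-3 + 2*sin(2))^2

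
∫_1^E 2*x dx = -1 + exp(2)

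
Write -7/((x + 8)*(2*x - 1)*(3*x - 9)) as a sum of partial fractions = 28/(255*(2*x - 1)) - 7/(561*(x + 8)) - 7/(165*(x - 3))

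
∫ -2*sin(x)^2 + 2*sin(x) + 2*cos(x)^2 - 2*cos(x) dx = (sqrt(2)*sin(x + pi/4) - 1)^2 + C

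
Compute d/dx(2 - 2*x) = -2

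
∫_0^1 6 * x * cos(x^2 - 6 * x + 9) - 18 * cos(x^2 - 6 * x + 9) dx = 3*sin(4) - 3*sin(9)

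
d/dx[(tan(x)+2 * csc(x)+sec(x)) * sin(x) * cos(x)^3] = -3*sin(x)/2 - 3*sin(3*x)/2 + sin(4*x)/2 + cos(x)/4 + 3*cos(3*x)/4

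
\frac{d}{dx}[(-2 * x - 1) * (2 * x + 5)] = -8*x - 12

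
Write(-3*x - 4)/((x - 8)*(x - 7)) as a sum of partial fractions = 25/(x - 7) - 28/(x - 8)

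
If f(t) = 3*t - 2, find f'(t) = 3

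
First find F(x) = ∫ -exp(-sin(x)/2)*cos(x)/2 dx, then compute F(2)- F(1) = -exp(-sin(1)/2) + exp(-sin(2)/2)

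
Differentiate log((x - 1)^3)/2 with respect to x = 3/(2*x - 2)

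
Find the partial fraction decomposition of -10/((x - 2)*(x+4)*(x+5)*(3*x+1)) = 135/(539*(3*x + 1)) + 5/(49*(x + 5)) - 5/(33*(x + 4)) - 5/(147*(x - 2))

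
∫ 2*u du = u^2 + C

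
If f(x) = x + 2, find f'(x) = 1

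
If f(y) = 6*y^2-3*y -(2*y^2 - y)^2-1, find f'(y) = -16*y^3 + 12*y^2 + 10*y - 3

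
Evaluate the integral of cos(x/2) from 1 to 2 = -2*sin(1/2) + 2*sin(1)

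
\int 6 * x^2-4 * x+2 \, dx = 2*x^3 - 2*x^2 + 2*x + C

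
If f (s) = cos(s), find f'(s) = -sin(s)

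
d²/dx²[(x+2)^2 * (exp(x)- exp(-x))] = (x^2*exp(2*x) - x^2 + 8*x*exp(2*x) + 14*exp(2*x) + 2)*exp(-x)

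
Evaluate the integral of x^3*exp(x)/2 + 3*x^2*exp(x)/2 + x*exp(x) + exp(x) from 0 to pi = (2*pi + pi^3)*exp(pi)/2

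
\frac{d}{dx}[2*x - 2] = 2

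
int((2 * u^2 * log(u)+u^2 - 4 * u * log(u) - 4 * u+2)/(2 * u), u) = ((u - 2)^2 - 2)*log(u)/2 + C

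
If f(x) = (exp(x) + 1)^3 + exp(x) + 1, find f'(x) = 3*exp(3*x) + 6*exp(2*x) + 4*exp(x)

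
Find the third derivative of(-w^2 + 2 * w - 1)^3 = -120*w^3 + 360*w^2 - 360*w + 120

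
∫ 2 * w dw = w^2 + C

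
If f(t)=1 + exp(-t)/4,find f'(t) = -exp(-t)/4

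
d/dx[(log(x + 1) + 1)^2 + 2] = (2*log(x + 1) + 2)/(x + 1)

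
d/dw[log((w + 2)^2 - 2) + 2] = (2*w + 4)/(w^2 + 4*w + 2)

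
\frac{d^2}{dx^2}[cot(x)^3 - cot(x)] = 12*cot(x)^5 + 16*cot(x)^3 + 4*cot(x)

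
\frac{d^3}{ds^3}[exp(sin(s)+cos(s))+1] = (-sqrt(2)*sin(3*s + pi/4)/2 - 3*cos(2*s) + sqrt(2)*cos(s + pi/4)/2)*exp(sin(s))*exp(cos(s))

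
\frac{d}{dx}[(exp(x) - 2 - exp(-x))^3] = (3*exp(6*x) - 12*exp(5*x) + 9*exp(4*x) + 9*exp(2*x) + 12*exp(x) + 3)*exp(-3*x)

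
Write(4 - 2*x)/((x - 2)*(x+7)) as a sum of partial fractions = -2/(x + 7)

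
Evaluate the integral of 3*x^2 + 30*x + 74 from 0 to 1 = 90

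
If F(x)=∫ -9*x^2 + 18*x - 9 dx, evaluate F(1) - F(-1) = -24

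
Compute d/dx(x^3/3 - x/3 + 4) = x^2 - 1/3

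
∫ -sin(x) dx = cos(x) + C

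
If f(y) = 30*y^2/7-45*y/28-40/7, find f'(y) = 60*y/7 - 45/28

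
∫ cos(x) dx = sin(x) + C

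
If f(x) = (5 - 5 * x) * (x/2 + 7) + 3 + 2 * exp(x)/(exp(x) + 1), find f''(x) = (-5*exp(3*x) - 17*exp(2*x) - 13*exp(x) - 5)/(exp(3*x) + 3*exp(2*x) + 3*exp(x) + 1)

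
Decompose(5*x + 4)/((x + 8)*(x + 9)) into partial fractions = 41/(x + 9) - 36/(x + 8)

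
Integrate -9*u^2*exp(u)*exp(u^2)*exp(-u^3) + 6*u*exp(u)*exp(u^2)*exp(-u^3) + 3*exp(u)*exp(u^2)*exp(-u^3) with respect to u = 3*exp(u*(-u^2 + u + 1)) + C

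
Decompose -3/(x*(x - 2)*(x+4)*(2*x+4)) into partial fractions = 1/(32*(x + 4)) - 3/(32*(x + 2)) - 1/(32*(x - 2)) + 3/(32*x)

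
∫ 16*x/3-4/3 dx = 8*x^2/3 - 4*x/3 + C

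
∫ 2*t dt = t^2 + C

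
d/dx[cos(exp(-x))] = exp(-x)*sin(exp(-x))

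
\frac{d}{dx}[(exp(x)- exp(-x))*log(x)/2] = (x*exp(2*x)*log(x) + x*log(x) + exp(2*x) - 1)*exp(-x)/(2*x)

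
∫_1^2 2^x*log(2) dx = 2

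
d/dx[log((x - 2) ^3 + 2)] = (3*x^2 - 12*x + 12)/(x^3 - 6*x^2 + 12*x - 6)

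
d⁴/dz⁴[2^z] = 2^z*log(2)^4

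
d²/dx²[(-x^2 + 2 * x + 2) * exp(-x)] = (-x^2 + 6*x - 4)*exp(-x)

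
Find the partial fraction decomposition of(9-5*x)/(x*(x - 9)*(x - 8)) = 31/(8*(x - 8)) - 4/(x - 9) + 1/(8*x)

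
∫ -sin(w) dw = cos(w) + C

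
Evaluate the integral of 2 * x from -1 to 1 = 0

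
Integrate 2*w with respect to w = w^2 + C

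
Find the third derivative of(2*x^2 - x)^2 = 96*x - 24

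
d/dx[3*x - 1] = 3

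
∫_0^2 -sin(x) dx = -1 + cos(2)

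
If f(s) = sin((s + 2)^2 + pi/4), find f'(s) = 2*s*cos(s^2 + 4*s + pi/4 + 4) + 4*cos(s^2 + 4*s + pi/4 + 4)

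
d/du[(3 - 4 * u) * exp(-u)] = (4*u - 7)*exp(-u)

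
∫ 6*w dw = 3*w^2 + C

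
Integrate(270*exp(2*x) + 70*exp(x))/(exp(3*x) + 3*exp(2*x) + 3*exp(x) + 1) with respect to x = 10*(18*exp(2*x) + 9*exp(x) + 1)/(exp(2*x) + 2*exp(x) + 1) + C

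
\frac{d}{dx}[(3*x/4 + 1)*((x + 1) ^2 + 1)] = 9*x^2/4 + 5*x + 7/2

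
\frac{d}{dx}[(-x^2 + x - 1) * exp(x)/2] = -x^2*exp(x)/2 - x*exp(x)/2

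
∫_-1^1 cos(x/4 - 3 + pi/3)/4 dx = cos(pi/6 + 11/4) - cos(pi/6 + 13/4)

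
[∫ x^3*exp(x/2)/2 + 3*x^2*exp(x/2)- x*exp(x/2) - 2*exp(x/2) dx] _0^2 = 4*E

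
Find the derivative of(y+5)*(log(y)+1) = (y*log(y) + 2*y + 5)/y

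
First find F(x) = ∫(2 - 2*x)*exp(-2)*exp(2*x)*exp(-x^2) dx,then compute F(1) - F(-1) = -exp(-5) + exp(-1)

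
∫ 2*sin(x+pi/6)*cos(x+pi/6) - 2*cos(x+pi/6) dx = (sin(x + pi/6) - 1)^2 + C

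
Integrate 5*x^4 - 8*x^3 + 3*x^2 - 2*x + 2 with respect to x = x^5 - 2*x^4 + x^3 - x^2 + 2*x + C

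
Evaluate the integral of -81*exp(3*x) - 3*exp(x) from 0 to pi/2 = -27*exp(3*pi/2) - 3*exp(pi/2) + 30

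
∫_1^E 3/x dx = 3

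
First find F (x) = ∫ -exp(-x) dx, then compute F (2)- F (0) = -1 + exp(-2)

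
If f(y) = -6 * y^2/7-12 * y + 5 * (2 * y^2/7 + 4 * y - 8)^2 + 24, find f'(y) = 80*y^3/49 + 240*y^2/7 + 788*y/7 - 332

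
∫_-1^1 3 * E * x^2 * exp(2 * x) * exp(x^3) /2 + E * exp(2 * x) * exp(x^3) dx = -exp(-2)/2 + exp(4)/2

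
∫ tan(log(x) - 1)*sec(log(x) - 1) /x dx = sec(log(x) - 1) + C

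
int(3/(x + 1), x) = 3*log(x + 1) + C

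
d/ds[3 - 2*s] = -2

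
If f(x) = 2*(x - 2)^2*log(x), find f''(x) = (4*x^2*log(x) + 6*x^2 - 8*x - 8)/x^2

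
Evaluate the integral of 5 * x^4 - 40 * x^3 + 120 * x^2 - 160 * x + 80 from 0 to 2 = 32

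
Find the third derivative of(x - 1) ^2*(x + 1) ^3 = 60*x^2 + 24*x - 12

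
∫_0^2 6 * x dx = 12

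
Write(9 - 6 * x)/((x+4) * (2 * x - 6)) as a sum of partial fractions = -33/(14*(x + 4)) - 9/(14*(x - 3))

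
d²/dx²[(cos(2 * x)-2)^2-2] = -64*sin(x)^4 + 32*sin(x)^2 + 8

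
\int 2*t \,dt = t^2 + C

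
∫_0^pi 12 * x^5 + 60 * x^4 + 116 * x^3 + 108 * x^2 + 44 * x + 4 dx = -(1 + pi)^4 - 2*(1 + pi)^2 + 1 + 2*(1 + pi)^6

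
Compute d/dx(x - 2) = 1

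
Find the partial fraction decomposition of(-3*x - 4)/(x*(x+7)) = -17/(7*(x + 7)) - 4/(7*x)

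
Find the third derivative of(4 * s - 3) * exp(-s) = (15 - 4*s)*exp(-s)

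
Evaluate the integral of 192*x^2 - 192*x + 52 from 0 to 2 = 232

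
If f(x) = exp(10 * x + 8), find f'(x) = 10*exp(10*x + 8)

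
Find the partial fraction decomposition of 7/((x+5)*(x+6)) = -7/(x + 6) + 7/(x + 5)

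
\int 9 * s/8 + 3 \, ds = 9*s^2/16 + 3*s + C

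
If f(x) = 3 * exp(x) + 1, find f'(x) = 3*exp(x)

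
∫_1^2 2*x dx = 3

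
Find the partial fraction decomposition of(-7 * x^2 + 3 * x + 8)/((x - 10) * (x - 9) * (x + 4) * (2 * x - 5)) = -226/(2535*(2*x - 5)) + 58/(1183*(x + 4)) + 532/(169*(x - 9)) - 331/(105*(x - 10))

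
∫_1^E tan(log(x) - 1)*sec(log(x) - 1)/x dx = 1 - sec(1)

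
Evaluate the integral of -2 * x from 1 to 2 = -3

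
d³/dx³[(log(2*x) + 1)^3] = (6*log(x)^2 - 6*log(x) + 12*log(2)*log(x) - 6 - 6*log(2) + 6*log(2)^2)/x^3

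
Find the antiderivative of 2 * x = x^2 + C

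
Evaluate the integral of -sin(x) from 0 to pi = -2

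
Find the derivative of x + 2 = 1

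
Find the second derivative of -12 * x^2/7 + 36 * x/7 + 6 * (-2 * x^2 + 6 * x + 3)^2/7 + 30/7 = 288*x^2/7 - 864*x/7 + 264/7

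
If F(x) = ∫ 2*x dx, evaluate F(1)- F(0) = 1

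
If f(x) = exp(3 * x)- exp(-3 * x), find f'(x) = (3*exp(6*x) + 3)*exp(-3*x)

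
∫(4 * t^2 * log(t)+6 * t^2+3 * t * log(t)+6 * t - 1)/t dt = (log(t) + 1)*(2*t^2 + 3*t - 1) + C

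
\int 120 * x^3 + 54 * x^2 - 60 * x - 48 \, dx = 30*x^4 + 18*x^3 - 30*x^2 - 48*x + C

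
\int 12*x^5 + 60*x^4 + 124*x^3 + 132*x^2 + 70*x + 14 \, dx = 2*x^6 + 12*x^5 + 31*x^4 + 44*x^3 + 35*x^2 + 14*x + C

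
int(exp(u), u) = exp(u) + C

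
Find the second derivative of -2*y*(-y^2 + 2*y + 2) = 12*y - 8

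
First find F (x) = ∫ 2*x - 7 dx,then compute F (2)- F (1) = -4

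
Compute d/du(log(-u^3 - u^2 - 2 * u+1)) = (3*u^2 + 2*u + 2)/(u^3 + u^2 + 2*u - 1)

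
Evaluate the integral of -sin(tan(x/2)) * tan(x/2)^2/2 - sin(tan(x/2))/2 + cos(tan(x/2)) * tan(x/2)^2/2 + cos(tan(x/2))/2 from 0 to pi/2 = -1 + cos(1) + sin(1)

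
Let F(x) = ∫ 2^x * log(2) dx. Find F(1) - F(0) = 1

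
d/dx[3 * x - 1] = 3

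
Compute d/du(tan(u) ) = cos(u)^(-2)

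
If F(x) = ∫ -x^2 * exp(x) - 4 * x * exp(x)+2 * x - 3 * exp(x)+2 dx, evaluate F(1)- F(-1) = 4 - 4*E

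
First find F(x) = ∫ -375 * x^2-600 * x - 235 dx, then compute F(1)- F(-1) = -720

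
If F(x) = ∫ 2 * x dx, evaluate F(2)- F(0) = 4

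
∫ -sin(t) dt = cos(t) + C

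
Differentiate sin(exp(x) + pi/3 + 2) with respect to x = exp(x)*cos(exp(x) + pi/3 + 2)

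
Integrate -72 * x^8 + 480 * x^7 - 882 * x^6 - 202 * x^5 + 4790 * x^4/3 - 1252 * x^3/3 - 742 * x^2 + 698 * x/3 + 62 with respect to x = -8*x^9 + 60*x^8 - 126*x^7 - 101*x^6/3 + 958*x^5/3 - 313*x^4/3 - 742*x^3/3 + 349*x^2/3 + 62*x + C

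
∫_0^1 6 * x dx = 3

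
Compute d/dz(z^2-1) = 2*z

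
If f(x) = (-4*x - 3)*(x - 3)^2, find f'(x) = -12*x^2 + 42*x - 18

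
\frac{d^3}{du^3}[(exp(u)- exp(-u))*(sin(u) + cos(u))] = -4*(exp(2*u)*sin(u) + cos(u))*exp(-u)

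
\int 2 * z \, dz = z^2 + C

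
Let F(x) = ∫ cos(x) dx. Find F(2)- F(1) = -sin(1) + sin(2)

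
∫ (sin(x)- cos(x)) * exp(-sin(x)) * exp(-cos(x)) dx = exp(-sqrt(2)*sin(x + pi/4)) + C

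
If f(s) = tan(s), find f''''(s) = 24*tan(s)^5 + 40*tan(s)^3 + 16*tan(s)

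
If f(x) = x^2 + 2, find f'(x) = 2*x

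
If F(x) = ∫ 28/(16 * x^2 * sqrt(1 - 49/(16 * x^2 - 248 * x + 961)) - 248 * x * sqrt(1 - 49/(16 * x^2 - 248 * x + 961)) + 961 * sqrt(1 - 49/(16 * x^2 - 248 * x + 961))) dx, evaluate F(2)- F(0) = -acsc(31/7) + acsc(23/7)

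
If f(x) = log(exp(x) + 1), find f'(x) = exp(x)/(exp(x) + 1)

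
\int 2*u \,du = u^2 + C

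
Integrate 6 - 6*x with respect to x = -3*x^2 + 6*x + C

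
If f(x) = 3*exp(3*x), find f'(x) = 9*exp(3*x)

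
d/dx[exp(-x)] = -exp(-x)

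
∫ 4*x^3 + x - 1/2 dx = x^4 + x^2/2 - x/2 + C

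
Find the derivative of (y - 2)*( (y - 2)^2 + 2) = 3*y^2 - 12*y + 14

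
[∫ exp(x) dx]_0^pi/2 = -1 + exp(pi/2)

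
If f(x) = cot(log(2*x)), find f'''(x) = (-6*cot(log(x) + log(2))^4 - 6*cot(log(x) + log(2))^3 - 10*cot(log(x) + log(2))^2 - 6*cot(log(x) + log(2)) - 4)/x^3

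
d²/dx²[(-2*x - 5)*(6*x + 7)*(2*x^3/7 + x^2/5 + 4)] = -480*x^3/7 - 6288*x^2/35 - 564*x/5 - 110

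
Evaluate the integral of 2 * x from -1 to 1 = 0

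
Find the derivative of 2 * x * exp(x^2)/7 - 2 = 4*x^2*exp(x^2)/7 + 2*exp(x^2)/7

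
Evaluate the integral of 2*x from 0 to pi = pi^2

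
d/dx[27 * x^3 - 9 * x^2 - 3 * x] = 81*x^2 - 18*x - 3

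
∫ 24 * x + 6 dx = 12*x^2 + 6*x + C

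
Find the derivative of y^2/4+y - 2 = y/2 + 1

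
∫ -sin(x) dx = cos(x) + C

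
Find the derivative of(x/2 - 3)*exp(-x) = (7 - x)*exp(-x)/2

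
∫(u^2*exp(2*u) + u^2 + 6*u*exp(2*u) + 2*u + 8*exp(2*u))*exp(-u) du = 2*(u + 2)^2*sinh(u) + C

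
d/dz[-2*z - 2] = -2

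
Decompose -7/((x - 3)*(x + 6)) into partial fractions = 7/(9*(x + 6)) - 7/(9*(x - 3))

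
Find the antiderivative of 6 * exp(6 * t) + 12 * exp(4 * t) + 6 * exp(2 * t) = (exp(2*t) + 1)^3 + C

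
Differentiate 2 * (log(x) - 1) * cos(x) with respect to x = 2*(-x*log(x)*sin(x) + x*sin(x) + cos(x))/x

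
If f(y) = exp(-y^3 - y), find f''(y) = (9*y^4 + 6*y^2 - 6*y + 1)*exp(-y^3 - y)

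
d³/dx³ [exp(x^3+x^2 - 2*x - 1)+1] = 27*x^6*exp(x^3 + x^2 - 2*x - 1) + 54*x^5*exp(x^3 + x^2 - 2*x - 1) - 18*x^4*exp(x^3 + x^2 - 2*x - 1) - 10*x^3*exp(x^3 + x^2 - 2*x - 1) + 66*x^2*exp(x^3 + x^2 - 2*x - 1) - 14*exp(x^3 + x^2 - 2*x - 1)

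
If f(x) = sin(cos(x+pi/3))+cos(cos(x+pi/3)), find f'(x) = -sqrt(2)*sin(x + pi/3)*cos(-sqrt(3)*sin(x)/2 + cos(x)/2 + pi/4)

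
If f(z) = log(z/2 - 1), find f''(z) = -1/(z^2 - 4*z + 4)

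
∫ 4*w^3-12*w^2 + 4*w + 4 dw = w^4 - 4*w^3 + 2*w^2 + 4*w + C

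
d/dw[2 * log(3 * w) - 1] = 2/w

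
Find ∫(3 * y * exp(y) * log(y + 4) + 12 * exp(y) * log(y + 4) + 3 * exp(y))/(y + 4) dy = 3*exp(y)*log(y + 4) + C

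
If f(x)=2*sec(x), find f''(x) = -2/cos(x) + 4/cos(x)^3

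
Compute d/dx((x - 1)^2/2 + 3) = x - 1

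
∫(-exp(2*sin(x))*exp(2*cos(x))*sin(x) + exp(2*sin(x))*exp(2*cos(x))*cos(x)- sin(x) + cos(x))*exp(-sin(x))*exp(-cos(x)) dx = 2*sinh(sqrt(2)*sin(x + pi/4)) + C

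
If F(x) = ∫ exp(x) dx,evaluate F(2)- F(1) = -E + exp(2)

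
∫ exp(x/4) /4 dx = exp(x/4) + C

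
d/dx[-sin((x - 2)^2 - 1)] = 2*(2 - x)*cos(x^2 - 4*x + 3)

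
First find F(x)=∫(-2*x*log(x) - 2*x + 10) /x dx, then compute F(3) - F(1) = 4*log(3)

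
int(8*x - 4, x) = 4*x^2 - 4*x + C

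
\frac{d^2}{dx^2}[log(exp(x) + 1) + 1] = exp(x)/(exp(2*x) + 2*exp(x) + 1)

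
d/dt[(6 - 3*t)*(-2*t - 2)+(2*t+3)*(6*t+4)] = 36*t + 20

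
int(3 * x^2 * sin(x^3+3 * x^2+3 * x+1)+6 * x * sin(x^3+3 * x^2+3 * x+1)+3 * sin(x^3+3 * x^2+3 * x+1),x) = -cos((x + 1)^3) + C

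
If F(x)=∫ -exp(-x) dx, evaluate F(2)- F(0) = -1 + exp(-2)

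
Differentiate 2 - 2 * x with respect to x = -2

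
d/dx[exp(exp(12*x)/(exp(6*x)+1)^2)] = 12*exp(12*x + exp(12*x)/(exp(12*x) + 2*exp(6*x) + 1))/(exp(18*x) + 3*exp(12*x) + 3*exp(6*x) + 1)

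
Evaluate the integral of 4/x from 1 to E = 4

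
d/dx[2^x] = 2^x*log(2)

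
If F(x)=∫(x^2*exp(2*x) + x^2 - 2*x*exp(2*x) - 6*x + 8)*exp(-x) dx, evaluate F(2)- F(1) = -E + exp(-1)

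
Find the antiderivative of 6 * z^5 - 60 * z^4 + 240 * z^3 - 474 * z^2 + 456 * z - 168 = z^6 - 12*z^5 + 60*z^4 - 158*z^3 + 228*z^2 - 168*z + C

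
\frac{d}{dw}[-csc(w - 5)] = cot(w - 5)*csc(w - 5)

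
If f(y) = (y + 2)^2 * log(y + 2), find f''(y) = 2*log(y + 2) + 3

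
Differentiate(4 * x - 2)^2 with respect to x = 32*x - 16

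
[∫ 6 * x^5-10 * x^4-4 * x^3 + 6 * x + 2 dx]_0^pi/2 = -1 + (-pi^3/8 + 1 + pi/2 + pi^2/4)^2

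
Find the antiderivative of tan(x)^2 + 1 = tan(x) + C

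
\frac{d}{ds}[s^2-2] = 2*s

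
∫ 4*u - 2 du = 2*u^2 - 2*u + C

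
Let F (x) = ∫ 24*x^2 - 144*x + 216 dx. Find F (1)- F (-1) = 448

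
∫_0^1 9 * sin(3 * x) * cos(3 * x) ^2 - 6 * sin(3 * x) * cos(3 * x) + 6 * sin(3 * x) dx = -cos(3)^3 + cos(3)^2 - 2*cos(3) + 2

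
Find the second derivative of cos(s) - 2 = -cos(s)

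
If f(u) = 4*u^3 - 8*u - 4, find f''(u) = 24*u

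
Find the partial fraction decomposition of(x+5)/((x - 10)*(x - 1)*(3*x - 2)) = 51/(28*(3*x - 2)) - 2/(3*(x - 1)) + 5/(84*(x - 10))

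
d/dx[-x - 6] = -1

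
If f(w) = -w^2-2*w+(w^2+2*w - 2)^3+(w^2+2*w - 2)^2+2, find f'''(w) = 120*w^3 + 360*w^2 + 168*w - 72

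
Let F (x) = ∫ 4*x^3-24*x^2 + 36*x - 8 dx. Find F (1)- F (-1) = -32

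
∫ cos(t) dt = sin(t) + C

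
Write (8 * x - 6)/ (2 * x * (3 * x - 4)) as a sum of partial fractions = 7/(4*(3*x - 4)) + 3/(4*x)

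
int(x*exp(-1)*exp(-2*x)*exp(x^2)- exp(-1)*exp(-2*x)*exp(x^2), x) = exp((x - 1)^2 - 2)/2 + C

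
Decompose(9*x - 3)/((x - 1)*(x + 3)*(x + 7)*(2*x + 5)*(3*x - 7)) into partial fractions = 729/(25984*(3*x - 7)) - 136/(609*(2*x + 5)) - 11/(1344*(x + 7)) + 15/(128*(x + 3)) - 3/(448*(x - 1))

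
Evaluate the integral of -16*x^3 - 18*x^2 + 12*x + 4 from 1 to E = (-2*E - 4)*(-exp(2) - E + 2*exp(3))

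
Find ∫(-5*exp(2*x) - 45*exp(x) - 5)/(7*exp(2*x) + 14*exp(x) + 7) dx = 5*(-(x + 35)*(exp(x) + 1) - 7*exp(x))/(7*(exp(x) + 1)) + C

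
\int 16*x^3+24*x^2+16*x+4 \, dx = 4*x^4 + 8*x^3 + 8*x^2 + 4*x + C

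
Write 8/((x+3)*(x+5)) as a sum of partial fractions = -4/(x + 5) + 4/(x + 3)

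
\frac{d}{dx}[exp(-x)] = -exp(-x)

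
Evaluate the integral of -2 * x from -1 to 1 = 0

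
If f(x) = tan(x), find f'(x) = cos(x)^(-2)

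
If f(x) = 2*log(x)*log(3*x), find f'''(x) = (8*log(x) - 12 + 4*log(3))/x^3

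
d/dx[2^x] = 2^x*log(2)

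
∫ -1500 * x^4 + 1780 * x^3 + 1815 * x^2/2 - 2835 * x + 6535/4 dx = -300*x^5 + 445*x^4 + 605*x^3/2 - 2835*x^2/2 + 6535*x/4 + C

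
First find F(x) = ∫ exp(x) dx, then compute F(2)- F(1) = -E + exp(2)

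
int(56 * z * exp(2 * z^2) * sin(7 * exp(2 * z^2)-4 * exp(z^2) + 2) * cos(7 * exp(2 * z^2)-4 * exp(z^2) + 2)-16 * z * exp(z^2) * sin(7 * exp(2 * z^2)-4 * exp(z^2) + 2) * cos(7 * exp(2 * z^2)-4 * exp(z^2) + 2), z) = sin(7*exp(2*z^2) - 4*exp(z^2) + 2)^2 + C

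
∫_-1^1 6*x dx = 0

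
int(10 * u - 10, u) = 5*u^2 - 10*u + C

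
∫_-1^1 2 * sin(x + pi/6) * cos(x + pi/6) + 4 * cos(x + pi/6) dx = sqrt(3)*(cos(1) + 4)*sin(1)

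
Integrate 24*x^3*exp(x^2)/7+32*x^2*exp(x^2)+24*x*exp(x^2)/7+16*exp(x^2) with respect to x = 4*x*(3*x + 28)*exp(x^2)/7 + C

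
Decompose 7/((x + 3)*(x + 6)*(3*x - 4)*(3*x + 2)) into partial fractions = -3/(32*(3*x + 2)) + 21/(572*(3*x - 4)) - 7/(1056*(x + 6)) + 1/(39*(x + 3))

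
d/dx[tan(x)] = cos(x)^(-2)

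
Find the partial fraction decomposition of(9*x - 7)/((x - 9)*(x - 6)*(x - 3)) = 10/(9*(x - 3)) - 47/(9*(x - 6)) + 37/(9*(x - 9))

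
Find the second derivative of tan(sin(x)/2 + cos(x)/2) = (-sin(2*x)*sin(sqrt(2)*sin(x + pi/4)/2)/cos(sqrt(2)*sin(x + pi/4)/2) + sin(sqrt(2)*sin(x + pi/4)/2)/cos(sqrt(2)*sin(x + pi/4)/2) - sqrt(2)*sin(x + pi/4))/(2*cos(sqrt(2)*sin(x + pi/4)/2)^2)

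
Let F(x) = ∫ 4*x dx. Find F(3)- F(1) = 16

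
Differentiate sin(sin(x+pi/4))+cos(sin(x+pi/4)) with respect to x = -sin(sin(x + pi/4))*cos(x + pi/4) + cos(x + pi/4)*cos(sin(x + pi/4))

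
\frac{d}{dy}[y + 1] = 1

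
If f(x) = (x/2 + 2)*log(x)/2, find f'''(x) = (8 - x)/(4*x^3)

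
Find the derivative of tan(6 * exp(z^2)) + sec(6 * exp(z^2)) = 12*z*exp(z^2)*tan(6*exp(z^2))^2 + 12*z*exp(z^2)*tan(6*exp(z^2))*sec(6*exp(z^2)) + 12*z*exp(z^2)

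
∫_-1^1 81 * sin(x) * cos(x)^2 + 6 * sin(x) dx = 0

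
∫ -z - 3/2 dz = -z^2/2 - 3*z/2 + C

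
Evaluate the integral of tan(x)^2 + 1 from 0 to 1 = tan(1)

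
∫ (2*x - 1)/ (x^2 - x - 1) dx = log(-2*x^2 + 2*x + 2) + C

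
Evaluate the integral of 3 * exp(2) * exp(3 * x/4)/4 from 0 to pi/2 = -exp(2) + exp(3*pi/8 + 2)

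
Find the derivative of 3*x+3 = 3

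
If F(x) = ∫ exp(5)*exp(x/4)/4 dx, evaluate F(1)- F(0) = -exp(5) + exp(21/4)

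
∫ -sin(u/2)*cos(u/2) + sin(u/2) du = (cos(u/2) - 1)^2 + C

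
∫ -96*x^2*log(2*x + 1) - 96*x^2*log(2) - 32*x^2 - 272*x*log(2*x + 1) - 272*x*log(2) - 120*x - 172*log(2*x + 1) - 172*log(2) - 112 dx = -4*(x + 2)*(2*x + 1)*(4*x + 7)*log(4*x + 2) + C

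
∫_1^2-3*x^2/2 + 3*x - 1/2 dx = 1/2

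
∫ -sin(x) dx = cos(x) + C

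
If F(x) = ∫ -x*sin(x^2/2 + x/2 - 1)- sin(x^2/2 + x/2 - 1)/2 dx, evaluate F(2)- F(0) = -cos(1) + cos(2)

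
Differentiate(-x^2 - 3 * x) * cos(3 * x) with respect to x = 3*x^2*sin(3*x) + 9*x*sin(3*x) - 2*x*cos(3*x) - 3*cos(3*x)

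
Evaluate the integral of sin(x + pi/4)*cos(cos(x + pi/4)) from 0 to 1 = -sin(cos(pi/4 + 1)) + sin(sqrt(2)/2)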